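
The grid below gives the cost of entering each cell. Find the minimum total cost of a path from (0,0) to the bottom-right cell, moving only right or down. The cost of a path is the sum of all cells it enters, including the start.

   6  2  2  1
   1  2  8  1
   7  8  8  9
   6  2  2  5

One optimal route is [0,0] [0,1] [0,2] [0,3] [1,3] [2,3] [3,3].
Its cost is 6 + 2 + 2 + 1 + 1 + 9 + 5 = 26.

26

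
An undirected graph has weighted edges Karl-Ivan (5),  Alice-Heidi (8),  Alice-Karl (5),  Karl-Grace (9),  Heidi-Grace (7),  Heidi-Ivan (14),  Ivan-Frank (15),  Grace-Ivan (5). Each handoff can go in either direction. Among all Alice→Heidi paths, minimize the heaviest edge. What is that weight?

7

A few of the Alice→Heidi routes:
Alice-Karl-Grace-Heidi: max(5, 9, 7) = 9
Alice-Karl-Ivan-Grace-Heidi: max(5, 5, 5, 7) = 7
Alice-Heidi: max(8) = 8
Best route has worst link 7.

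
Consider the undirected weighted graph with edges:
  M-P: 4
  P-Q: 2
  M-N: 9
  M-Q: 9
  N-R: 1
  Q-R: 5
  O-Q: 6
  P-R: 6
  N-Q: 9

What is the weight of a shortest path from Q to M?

6

Some routes from Q to M:
Q - P - M: 2 + 4 = 6
Q - R - N - M: 5 + 1 + 9 = 15
Q - N - M: 9 + 9 = 18
Q - M: 9
Q - R - P - M: 5 + 6 + 4 = 15
Shortest: 6.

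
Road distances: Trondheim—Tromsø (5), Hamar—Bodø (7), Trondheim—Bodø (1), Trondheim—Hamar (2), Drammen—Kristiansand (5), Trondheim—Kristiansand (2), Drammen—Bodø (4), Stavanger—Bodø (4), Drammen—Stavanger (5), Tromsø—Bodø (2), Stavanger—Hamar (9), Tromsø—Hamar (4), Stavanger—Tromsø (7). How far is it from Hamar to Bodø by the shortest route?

3

Some routes from Hamar to Bodø:
Hamar-Tromsø-Bodø: 4 + 2 = 6
Hamar-Bodø: 7
Hamar-Trondheim-Tromsø-Bodø: 2 + 5 + 2 = 9
Hamar-Tromsø-Trondheim-Bodø: 4 + 5 + 1 = 10
Hamar-Trondheim-Bodø: 2 + 1 = 3
The minimum is 3.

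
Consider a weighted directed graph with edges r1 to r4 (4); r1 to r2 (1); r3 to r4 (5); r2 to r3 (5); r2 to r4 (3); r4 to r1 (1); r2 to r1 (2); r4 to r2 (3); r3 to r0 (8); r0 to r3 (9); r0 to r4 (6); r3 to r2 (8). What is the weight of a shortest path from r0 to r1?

7

Checking several routes:
r0 -> r3 -> r4 -> r1: 9 + 5 + 1 = 15
r0 -> r4 -> r1: 6 + 1 = 7
r0 -> r4 -> r2 -> r1: 6 + 3 + 2 = 11
r0 -> r3 -> r4 -> r2 -> r1: 9 + 5 + 3 + 2 = 19
Best route has total 7.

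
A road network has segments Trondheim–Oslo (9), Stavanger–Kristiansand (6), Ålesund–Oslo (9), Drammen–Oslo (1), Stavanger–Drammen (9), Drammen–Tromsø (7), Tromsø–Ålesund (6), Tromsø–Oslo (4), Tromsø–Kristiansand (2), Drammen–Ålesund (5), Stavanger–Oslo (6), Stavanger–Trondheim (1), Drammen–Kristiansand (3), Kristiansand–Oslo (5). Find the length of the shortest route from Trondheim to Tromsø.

9

A few of the Trondheim→Tromsø routes:
Trondheim→Oslo→Tromsø: 9 + 4 = 13
Trondheim→Stavanger→Kristiansand→Tromsø: 1 + 6 + 2 = 9
Trondheim→Stavanger→Oslo→Tromsø: 1 + 6 + 4 = 11
Trondheim→Stavanger→Oslo→Drammen→Kristiansand→Tromsø: 1 + 6 + 1 + 3 + 2 = 13
The minimum is 9 km.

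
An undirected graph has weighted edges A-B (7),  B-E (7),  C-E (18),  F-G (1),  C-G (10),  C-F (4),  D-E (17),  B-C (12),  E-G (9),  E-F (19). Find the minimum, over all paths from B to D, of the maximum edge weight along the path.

Routes from B to D:
B - C - F - E - D: max(12, 4, 19, 17) = 19
B - C - G - E - D: max(12, 10, 9, 17) = 17
B - C - G - F - E - D: max(12, 10, 1, 19, 17) = 19
B - C - F - G - E - D: max(12, 4, 1, 9, 17) = 17
B - C - E - D: max(12, 18, 17) = 18
B - E - D: max(7, 17) = 17
Smallest bottleneck: 17.

17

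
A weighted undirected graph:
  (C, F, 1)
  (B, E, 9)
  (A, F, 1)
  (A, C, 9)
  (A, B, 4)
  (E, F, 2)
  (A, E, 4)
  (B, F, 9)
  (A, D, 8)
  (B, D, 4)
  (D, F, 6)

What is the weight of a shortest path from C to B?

6

Comparing a few candidate routes:
C - F - D - B: 1 + 6 + 4 = 11
C - F - B: 1 + 9 = 10
C - F - E - A - B: 1 + 2 + 4 + 4 = 11
C - F - A - B: 1 + 1 + 4 = 6
The minimum is 6.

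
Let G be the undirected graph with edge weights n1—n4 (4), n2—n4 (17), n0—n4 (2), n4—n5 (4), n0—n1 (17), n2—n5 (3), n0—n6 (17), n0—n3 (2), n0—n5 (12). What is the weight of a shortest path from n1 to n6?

23

Some routes from n1 to n6:
n1→n4→n5→n0→n6: 4 + 4 + 12 + 17 = 37
n1→n0→n6: 17 + 17 = 34
n1→n4→n0→n6: 4 + 2 + 17 = 23
Best route has total 23.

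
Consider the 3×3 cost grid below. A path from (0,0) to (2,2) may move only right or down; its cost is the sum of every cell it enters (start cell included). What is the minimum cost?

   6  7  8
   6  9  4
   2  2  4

20

Take (0,0)→(1,0)→(2,0)→(2,1)→(2,2) for a total of 6 + 6 + 2 + 2 + 4 = 20.
For comparison, the top-then-right route costs 29.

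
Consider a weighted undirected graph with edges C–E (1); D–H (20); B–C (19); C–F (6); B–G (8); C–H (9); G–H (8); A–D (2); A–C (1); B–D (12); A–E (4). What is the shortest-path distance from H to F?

15

Comparing a few candidate routes:
H -> C -> F: 9 + 6 = 15
H -> D -> A -> E -> C -> F: 20 + 2 + 4 + 1 + 6 = 33
H -> D -> A -> C -> F: 20 + 2 + 1 + 6 = 29
Best route has total 15.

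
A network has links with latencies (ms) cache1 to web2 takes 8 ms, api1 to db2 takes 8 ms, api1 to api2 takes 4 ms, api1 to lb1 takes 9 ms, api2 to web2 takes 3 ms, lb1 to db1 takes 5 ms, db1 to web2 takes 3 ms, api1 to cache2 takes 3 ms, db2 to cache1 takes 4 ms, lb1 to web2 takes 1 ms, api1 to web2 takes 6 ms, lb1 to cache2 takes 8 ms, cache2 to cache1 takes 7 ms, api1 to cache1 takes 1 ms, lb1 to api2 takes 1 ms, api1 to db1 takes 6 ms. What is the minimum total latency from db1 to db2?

Comparing a few candidate routes:
db1-api1-cache1-db2: 6 + 1 + 4 = 11
db1-web2-lb1-api2-api1-cache1-db2: 3 + 1 + 1 + 4 + 1 + 4 = 14
db1-api1-db2: 6 + 8 = 14
db1-web2-api1-cache1-db2: 3 + 6 + 1 + 4 = 14
db1-web2-api2-api1-cache1-db2: 3 + 3 + 4 + 1 + 4 = 15
The minimum is 11 ms.

11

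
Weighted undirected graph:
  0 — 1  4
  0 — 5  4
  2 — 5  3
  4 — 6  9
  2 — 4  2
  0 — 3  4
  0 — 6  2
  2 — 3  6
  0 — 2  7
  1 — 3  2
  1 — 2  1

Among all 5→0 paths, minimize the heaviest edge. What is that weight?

A few of the 5→0 routes:
5 -> 2 -> 1 -> 0: max(3, 1, 4) = 4
5 -> 2 -> 3 -> 1 -> 0: max(3, 6, 2, 4) = 6
5 -> 2 -> 1 -> 3 -> 0: max(3, 1, 2, 4) = 4
5 -> 0: max(4) = 4
Smallest bottleneck: 4.

4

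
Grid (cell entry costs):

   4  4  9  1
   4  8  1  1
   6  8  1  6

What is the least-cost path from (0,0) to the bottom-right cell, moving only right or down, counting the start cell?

Path r0c0 → r0c1 → r1c1 → r1c2 → r1c3 → r2c3: 4 + 4 + 8 + 1 + 1 + 6 = 24.

24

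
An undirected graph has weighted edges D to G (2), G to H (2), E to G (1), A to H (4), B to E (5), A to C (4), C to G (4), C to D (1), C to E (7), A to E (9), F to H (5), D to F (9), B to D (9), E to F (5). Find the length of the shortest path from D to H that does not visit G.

9

A few of the D→H routes:
D-F-H: 9 + 5 = 14
D-C-A-E-F-H: 1 + 4 + 9 + 5 + 5 = 24
D-C-A-H: 1 + 4 + 4 = 9
D-B-E-F-H: 9 + 5 + 5 + 5 = 24
D-C-E-A-H: 1 + 7 + 9 + 4 = 21
D-C-E-F-H: 1 + 7 + 5 + 5 = 18
Best route has total 9.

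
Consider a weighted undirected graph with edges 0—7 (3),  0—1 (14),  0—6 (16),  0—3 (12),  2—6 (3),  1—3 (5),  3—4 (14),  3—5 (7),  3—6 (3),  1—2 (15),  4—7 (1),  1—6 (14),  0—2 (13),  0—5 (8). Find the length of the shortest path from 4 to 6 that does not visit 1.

A few of the 4→6 routes:
4-7-0-2-6: 1 + 3 + 13 + 3 = 20
4-3-6: 14 + 3 = 17
4-7-0-3-6: 1 + 3 + 12 + 3 = 19
4-7-0-6: 1 + 3 + 16 = 20
Shortest: 17.

17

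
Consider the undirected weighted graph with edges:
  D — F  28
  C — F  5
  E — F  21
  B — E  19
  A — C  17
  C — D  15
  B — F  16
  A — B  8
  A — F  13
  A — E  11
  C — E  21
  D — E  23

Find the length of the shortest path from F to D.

Checking several routes:
F - E - D: 21 + 23 = 44
F - D: 28
F - A - C - D: 13 + 17 + 15 = 45
F - A - E - D: 13 + 11 + 23 = 47
F - C - D: 5 + 15 = 20
Shortest: 20.

20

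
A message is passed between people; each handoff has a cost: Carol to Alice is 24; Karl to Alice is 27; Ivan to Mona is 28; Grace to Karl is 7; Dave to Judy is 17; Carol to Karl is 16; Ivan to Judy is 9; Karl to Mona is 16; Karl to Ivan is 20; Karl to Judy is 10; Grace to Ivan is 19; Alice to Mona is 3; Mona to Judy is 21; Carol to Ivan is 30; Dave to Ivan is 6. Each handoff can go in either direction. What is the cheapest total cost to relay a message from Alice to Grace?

Checking several routes:
Alice → Carol → Karl → Grace: 24 + 16 + 7 = 47
Alice → Mona → Ivan → Grace: 3 + 28 + 19 = 50
Alice → Mona → Judy → Ivan → Grace: 3 + 21 + 9 + 19 = 52
Alice → Karl → Grace: 27 + 7 = 34
Alice → Mona → Karl → Grace: 3 + 16 + 7 = 26
Alice → Mona → Judy → Karl → Grace: 3 + 21 + 10 + 7 = 41
The minimum is 26.

26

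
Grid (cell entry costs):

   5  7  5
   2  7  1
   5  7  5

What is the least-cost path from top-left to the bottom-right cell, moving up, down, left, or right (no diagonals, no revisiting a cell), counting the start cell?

20

One optimal route is r0c0 → r1c0 → r1c1 → r1c2 → r2c2.
Its cost is 5 + 2 + 7 + 1 + 5 = 20.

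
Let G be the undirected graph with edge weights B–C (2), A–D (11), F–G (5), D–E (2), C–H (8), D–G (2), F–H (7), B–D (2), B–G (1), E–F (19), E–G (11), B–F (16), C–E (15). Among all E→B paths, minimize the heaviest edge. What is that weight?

2

Checking several routes:
E - D - G - B: max(2, 2, 1) = 2
E - D - B: max(2, 2) = 2
E - D - G - F - H - C - B: max(2, 2, 5, 7, 8, 2) = 8
E - G - F - H - C - B: max(11, 5, 7, 8, 2) = 11
E - G - B: max(11, 1) = 11
E - G - D - B: max(11, 2, 2) = 11
Best route has worst link 2.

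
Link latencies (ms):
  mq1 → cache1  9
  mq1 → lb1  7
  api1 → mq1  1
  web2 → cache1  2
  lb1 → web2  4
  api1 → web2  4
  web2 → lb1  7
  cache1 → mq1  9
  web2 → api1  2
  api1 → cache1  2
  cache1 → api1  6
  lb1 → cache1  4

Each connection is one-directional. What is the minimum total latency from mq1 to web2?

11

Routes from mq1 to web2:
mq1 → lb1 → cache1 → api1 → web2: 7 + 4 + 6 + 4 = 21
mq1 → lb1 → web2: 7 + 4 = 11
mq1 → cache1 → api1 → web2: 9 + 6 + 4 = 19
Shortest: 11 ms.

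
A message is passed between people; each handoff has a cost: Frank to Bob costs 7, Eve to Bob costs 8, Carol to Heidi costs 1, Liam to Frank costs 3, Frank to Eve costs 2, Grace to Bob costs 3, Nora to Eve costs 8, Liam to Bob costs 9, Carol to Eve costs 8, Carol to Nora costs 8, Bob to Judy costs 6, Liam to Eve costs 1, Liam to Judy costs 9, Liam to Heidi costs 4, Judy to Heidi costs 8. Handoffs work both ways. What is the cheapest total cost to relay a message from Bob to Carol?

Checking several routes:
Bob→Liam→Heidi→Carol: 9 + 4 + 1 = 14
Bob→Eve→Liam→Heidi→Carol: 8 + 1 + 4 + 1 = 14
Bob→Frank→Eve→Liam→Heidi→Carol: 7 + 2 + 1 + 4 + 1 = 15
Bob→Frank→Liam→Heidi→Carol: 7 + 3 + 4 + 1 = 15
Best route has total 14.

14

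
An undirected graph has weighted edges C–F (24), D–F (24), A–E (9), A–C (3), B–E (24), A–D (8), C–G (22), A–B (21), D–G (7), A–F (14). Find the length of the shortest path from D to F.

Some routes from D to F:
D → A → F: 8 + 14 = 22
D → A → C → F: 8 + 3 + 24 = 35
D → F: 24
Shortest: 22.

22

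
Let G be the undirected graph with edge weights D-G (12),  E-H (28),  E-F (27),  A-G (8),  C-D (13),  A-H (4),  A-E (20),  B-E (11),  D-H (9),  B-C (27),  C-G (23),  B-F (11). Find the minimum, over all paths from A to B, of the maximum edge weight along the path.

20

A few of the A→B routes:
A - H - D - C - B: max(4, 9, 13, 27) = 27
A - H - D - G - C - B: max(4, 9, 12, 23, 27) = 27
A - E - B: max(20, 11) = 20
Smallest bottleneck: 20.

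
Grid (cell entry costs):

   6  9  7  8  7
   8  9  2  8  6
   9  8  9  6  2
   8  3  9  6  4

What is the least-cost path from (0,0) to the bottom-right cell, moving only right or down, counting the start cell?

44

One optimal route is (0,0) (0,1) (0,2) (1,2) (1,3) (1,4) (2,4) (3,4).
Its cost is 6 + 9 + 7 + 2 + 8 + 6 + 2 + 4 = 44.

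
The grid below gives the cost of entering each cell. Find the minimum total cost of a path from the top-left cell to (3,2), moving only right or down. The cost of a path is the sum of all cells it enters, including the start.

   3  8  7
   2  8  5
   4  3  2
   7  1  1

Take [0,0] -> [1,0] -> [2,0] -> [2,1] -> [3,1] -> [3,2] for a total of 3 + 2 + 4 + 3 + 1 + 1 = 14.
(Top row then right column would cost 26.)

14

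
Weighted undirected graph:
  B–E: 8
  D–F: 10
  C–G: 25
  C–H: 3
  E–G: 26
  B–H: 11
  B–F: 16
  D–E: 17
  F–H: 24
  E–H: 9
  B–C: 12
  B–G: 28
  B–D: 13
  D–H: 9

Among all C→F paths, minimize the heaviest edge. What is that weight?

10

Comparing a few candidate routes:
C→B→E→H→D→F: max(12, 8, 9, 9, 10) = 12
C→B→H→D→F: max(12, 11, 9, 10) = 12
C→H→D→F: max(3, 9, 10) = 10
Smallest bottleneck: 10.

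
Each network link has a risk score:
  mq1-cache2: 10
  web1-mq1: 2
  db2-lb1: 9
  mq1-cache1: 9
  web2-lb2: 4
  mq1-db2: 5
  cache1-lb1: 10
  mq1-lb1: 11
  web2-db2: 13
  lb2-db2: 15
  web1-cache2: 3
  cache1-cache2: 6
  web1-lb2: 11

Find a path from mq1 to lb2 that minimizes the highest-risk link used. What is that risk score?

A few of the mq1→lb2 routes:
mq1 -> cache1 -> cache2 -> web1 -> lb2: max(9, 6, 3, 11) = 11
mq1 -> web1 -> lb2: max(2, 11) = 11
mq1 -> lb1 -> cache1 -> cache2 -> web1 -> lb2: max(11, 10, 6, 3, 11) = 11
mq1 -> db2 -> lb1 -> cache1 -> cache2 -> web1 -> lb2: max(5, 9, 10, 6, 3, 11) = 11
The minimum achievable maximum is 11.

11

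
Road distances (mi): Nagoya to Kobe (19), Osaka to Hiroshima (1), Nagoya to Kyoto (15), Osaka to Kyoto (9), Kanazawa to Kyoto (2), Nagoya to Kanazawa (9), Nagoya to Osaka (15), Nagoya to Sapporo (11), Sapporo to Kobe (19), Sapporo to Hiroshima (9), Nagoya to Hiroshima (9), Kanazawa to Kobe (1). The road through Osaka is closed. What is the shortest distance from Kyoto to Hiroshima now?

20

Some routes from Kyoto to Hiroshima avoiding Osaka:
Kyoto→Kanazawa→Nagoya→Sapporo→Hiroshima: 2 + 9 + 11 + 9 = 31
Kyoto→Kanazawa→Kobe→Sapporo→Hiroshima: 2 + 1 + 19 + 9 = 31
Kyoto→Kanazawa→Kobe→Nagoya→Hiroshima: 2 + 1 + 19 + 9 = 31
Kyoto→Kanazawa→Nagoya→Hiroshima: 2 + 9 + 9 = 20
Kyoto→Nagoya→Hiroshima: 15 + 9 = 24
Best route has total 20 mi.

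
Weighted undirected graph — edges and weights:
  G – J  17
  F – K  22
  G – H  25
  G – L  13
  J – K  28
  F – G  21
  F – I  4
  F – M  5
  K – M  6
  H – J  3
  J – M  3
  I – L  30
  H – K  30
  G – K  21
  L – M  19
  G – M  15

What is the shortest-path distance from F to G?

Some routes from F to G:
F -> M -> G: 5 + 15 = 20
F -> G: 21
F -> M -> J -> G: 5 + 3 + 17 = 25
The minimum is 20.

20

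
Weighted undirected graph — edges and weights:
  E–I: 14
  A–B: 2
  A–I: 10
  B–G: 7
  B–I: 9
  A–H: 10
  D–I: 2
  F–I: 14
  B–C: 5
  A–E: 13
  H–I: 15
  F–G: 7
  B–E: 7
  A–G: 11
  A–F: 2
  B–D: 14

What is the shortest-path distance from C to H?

17

Comparing a few candidate routes:
C → B → I → H: 5 + 9 + 15 = 29
C → B → G → F → A → H: 5 + 7 + 7 + 2 + 10 = 31
C → B → A → I → H: 5 + 2 + 10 + 15 = 32
C → B → A → H: 5 + 2 + 10 = 17
The minimum is 17.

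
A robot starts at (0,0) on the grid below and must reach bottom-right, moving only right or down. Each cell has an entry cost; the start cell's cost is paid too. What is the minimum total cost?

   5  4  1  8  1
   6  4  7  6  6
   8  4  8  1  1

25

Cheapest: (0,0) → (0,1) → (0,2) → (1,2) → (1,3) → (2,3) → (2,4)
  5 + 4 + 1 + 7 + 6 + 1 + 1 = 25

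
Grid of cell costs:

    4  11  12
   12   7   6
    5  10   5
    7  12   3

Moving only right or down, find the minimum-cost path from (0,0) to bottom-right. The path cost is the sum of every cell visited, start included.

Best path: [0,0] [0,1] [1,1] [1,2] [2,2] [3,2]
Cost: 4 + 11 + 7 + 6 + 5 + 3 = 36
(Top row then right column would cost 41.)

36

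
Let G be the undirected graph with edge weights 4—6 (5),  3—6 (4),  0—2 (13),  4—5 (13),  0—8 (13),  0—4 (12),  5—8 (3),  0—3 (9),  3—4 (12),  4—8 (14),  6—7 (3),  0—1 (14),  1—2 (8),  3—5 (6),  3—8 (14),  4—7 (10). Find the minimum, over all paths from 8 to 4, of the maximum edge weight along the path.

6

Some routes from 8 to 4:
8 -> 5 -> 4: max(3, 13) = 13
8 -> 5 -> 3 -> 0 -> 4: max(3, 6, 9, 12) = 12
8 -> 5 -> 3 -> 6 -> 7 -> 4: max(3, 6, 4, 3, 10) = 10
8 -> 5 -> 3 -> 4: max(3, 6, 12) = 12
8 -> 5 -> 3 -> 6 -> 4: max(3, 6, 4, 5) = 6
The minimum achievable maximum is 6.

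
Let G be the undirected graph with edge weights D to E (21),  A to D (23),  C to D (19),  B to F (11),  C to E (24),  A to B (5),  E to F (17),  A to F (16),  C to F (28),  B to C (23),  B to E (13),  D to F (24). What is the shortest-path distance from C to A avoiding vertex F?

Some routes from C to A avoiding F:
C-B-A: 23 + 5 = 28
C-D-A: 19 + 23 = 42
C-E-B-A: 24 + 13 + 5 = 42
Best route has total 28.

28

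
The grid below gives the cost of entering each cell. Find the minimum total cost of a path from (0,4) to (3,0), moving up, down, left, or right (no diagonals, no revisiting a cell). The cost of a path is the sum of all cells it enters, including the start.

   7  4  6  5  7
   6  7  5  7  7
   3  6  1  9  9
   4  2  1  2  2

Best path: (0,4) (0,3) (0,2) (1,2) (2,2) (3,2) (3,1) (3,0)
Cost: 7 + 5 + 6 + 5 + 1 + 1 + 2 + 4 = 31

31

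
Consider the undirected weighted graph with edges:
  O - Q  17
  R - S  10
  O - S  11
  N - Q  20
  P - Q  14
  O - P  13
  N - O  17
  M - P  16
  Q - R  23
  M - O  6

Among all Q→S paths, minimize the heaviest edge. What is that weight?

Some routes from Q to S:
Q-P-M-O-S: max(14, 16, 6, 11) = 16
Q-P-O-S: max(14, 13, 11) = 14
Q-O-S: max(17, 11) = 17
Smallest bottleneck: 14.

14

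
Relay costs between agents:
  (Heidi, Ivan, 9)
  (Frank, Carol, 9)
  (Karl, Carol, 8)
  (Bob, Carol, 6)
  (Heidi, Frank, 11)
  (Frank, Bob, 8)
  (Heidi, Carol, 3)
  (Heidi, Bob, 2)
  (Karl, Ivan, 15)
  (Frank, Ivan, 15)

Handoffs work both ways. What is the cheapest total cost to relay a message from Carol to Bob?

5

Some routes from Carol to Bob:
Carol -> Frank -> Bob: 9 + 8 = 17
Carol -> Frank -> Heidi -> Bob: 9 + 11 + 2 = 22
Carol -> Bob: 6
Carol -> Heidi -> Bob: 3 + 2 = 5
Best route has total 5.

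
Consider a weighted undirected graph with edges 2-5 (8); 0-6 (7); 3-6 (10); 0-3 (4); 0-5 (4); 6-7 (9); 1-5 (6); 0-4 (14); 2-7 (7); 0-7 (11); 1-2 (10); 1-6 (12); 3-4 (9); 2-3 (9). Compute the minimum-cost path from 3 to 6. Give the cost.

10

Some routes from 3 to 6:
3→0→6: 4 + 7 = 11
3→6: 10
3→2→7→6: 9 + 7 + 9 = 25
3→2→5→0→6: 9 + 8 + 4 + 7 = 28
3→0→5→1→6: 4 + 4 + 6 + 12 = 26
3→0→7→6: 4 + 11 + 9 = 24
The minimum is 10.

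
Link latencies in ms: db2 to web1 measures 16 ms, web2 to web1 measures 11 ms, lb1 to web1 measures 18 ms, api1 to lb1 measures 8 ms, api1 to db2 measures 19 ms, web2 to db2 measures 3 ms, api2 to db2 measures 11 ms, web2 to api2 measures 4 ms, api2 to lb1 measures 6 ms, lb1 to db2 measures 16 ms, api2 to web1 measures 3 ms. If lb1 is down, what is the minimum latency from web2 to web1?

Checking several routes:
web2→api2→web1: 4 + 3 = 7
web2→db2→web1: 3 + 16 = 19
web2→web1: 11
web2→db2→api2→web1: 3 + 11 + 3 = 17
The minimum is 7 ms.

7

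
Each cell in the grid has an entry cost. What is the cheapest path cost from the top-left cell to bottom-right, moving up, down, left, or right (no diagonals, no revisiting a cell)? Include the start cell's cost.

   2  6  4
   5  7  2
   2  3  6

18

Cheapest: r0c0 r1c0 r2c0 r2c1 r2c2
  2 + 5 + 2 + 3 + 6 = 18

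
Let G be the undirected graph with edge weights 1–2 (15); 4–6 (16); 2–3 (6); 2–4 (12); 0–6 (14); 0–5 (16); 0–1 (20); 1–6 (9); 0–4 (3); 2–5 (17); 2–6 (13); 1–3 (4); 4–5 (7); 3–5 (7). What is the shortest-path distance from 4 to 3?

Checking several routes:
4-0-5-3: 3 + 16 + 7 = 26
4-5-3: 7 + 7 = 14
4-2-3: 12 + 6 = 18
The minimum is 14.

14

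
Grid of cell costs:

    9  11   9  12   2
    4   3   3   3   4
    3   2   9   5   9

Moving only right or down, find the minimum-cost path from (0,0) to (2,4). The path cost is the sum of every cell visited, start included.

35

Take (0,0) → (1,0) → (1,1) → (1,2) → (1,3) → (1,4) → (2,4) for a total of 9 + 4 + 3 + 3 + 3 + 4 + 9 = 35.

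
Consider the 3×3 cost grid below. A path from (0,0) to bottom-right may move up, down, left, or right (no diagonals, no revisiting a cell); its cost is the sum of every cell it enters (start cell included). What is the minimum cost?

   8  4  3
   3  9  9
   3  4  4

22

Path (0,0) → (1,0) → (2,0) → (2,1) → (2,2): 8 + 3 + 3 + 4 + 4 = 22.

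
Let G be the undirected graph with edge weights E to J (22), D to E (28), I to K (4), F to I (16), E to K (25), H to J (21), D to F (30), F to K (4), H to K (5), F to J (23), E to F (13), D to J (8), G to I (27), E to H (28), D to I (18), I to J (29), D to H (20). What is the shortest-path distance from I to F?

Some routes from I to F:
I→K→E→F: 4 + 25 + 13 = 42
I→F: 16
I→D→H→K→F: 18 + 20 + 5 + 4 = 47
I→K→F: 4 + 4 = 8
The minimum is 8.

8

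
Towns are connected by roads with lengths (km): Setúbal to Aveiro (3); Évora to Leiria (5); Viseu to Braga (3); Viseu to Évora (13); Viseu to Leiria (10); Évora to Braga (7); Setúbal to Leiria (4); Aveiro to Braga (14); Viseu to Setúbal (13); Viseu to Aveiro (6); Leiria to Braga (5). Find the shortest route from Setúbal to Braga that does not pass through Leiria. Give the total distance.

A few of the Setúbal→Braga routes:
Setúbal→Aveiro→Braga: 3 + 14 = 17
Setúbal→Aveiro→Viseu→Braga: 3 + 6 + 3 = 12
Setúbal→Viseu→Braga: 13 + 3 = 16
The minimum is 12 km.

12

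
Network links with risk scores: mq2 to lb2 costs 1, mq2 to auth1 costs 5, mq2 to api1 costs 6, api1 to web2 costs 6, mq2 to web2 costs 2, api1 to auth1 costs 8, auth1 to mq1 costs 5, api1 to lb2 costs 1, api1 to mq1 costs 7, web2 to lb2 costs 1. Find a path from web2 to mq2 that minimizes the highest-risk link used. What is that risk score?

1

Some routes from web2 to mq2:
web2 - mq2: max(2) = 2
web2 - lb2 - mq2: max(1, 1) = 1
web2 - api1 - lb2 - mq2: max(6, 1, 1) = 6
web2 - api1 - mq2: max(6, 6) = 6
The minimum achievable maximum is 1.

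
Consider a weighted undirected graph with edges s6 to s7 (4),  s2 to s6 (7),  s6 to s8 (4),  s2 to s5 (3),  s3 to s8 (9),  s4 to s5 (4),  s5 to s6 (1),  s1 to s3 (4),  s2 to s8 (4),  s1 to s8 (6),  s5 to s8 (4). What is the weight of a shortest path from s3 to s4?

17

Comparing a few candidate routes:
s3 → s8 → s6 → s5 → s4: 9 + 4 + 1 + 4 = 18
s3 → s1 → s8 → s6 → s5 → s4: 4 + 6 + 4 + 1 + 4 = 19
s3 → s1 → s8 → s5 → s4: 4 + 6 + 4 + 4 = 18
s3 → s8 → s5 → s4: 9 + 4 + 4 = 17
Shortest: 17.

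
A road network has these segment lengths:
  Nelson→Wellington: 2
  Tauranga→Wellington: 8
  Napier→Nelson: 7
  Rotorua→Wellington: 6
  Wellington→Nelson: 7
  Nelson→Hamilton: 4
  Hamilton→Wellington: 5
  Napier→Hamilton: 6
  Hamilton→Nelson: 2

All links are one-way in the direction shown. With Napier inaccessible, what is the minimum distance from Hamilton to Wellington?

Paths from Hamilton to Wellington avoiding Napier:
Hamilton-Wellington: 5
Hamilton-Nelson-Wellington: 2 + 2 = 4
Shortest: 4.

4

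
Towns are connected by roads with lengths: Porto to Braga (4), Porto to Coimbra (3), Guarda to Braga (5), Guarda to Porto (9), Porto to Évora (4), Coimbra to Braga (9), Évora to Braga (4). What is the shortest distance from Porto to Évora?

Paths from Porto to Évora:
Porto → Guarda → Braga → Évora: 9 + 5 + 4 = 18
Porto → Évora: 4
Porto → Braga → Évora: 4 + 4 = 8
Porto → Coimbra → Braga → Évora: 3 + 9 + 4 = 16
The minimum is 4.

4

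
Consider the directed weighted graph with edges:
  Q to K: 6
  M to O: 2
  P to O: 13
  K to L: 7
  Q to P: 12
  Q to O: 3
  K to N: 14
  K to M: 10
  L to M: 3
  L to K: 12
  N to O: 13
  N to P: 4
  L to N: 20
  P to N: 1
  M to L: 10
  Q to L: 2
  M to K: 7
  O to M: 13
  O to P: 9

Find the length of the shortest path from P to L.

Paths from P to L:
P -> O -> M -> L: 13 + 13 + 10 = 36
P -> N -> O -> M -> K -> L: 1 + 13 + 13 + 7 + 7 = 41
P -> N -> O -> M -> L: 1 + 13 + 13 + 10 = 37
P -> O -> M -> K -> L: 13 + 13 + 7 + 7 = 40
The minimum is 36.

36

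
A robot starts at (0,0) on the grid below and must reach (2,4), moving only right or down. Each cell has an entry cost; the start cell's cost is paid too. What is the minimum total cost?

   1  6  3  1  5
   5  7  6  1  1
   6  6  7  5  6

Best path: [0,0] -> [0,1] -> [0,2] -> [0,3] -> [1,3] -> [1,4] -> [2,4]
Cost: 1 + 6 + 3 + 1 + 1 + 1 + 6 = 19
For comparison, the top-then-right route costs 23.

19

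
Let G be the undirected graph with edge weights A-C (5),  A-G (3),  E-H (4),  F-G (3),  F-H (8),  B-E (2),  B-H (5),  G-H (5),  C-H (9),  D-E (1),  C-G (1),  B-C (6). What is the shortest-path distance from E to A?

A few of the E→A routes:
E-H-G-A: 4 + 5 + 3 = 12
E-B-C-A: 2 + 6 + 5 = 13
E-B-C-G-A: 2 + 6 + 1 + 3 = 12
The minimum is 12.

12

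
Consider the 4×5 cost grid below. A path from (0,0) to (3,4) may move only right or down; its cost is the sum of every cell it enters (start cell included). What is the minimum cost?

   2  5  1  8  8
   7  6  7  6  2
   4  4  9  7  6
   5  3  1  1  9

31

One optimal route is r0c0→r0c1→r1c1→r2c1→r3c1→r3c2→r3c3→r3c4.
Its cost is 2 + 5 + 6 + 4 + 3 + 1 + 1 + 9 = 31.
For comparison, the top-then-right route costs 41.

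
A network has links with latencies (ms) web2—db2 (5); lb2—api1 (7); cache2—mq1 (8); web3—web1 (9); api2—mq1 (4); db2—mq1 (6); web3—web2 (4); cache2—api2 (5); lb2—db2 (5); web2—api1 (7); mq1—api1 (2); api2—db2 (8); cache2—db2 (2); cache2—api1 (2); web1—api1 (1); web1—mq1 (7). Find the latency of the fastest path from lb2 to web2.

Comparing a few candidate routes:
lb2 - db2 - mq1 - api1 - web2: 5 + 6 + 2 + 7 = 20
lb2 - db2 - web2: 5 + 5 = 10
lb2 - api1 - web2: 7 + 7 = 14
lb2 - api1 - cache2 - db2 - web2: 7 + 2 + 2 + 5 = 16
lb2 - db2 - cache2 - api1 - web2: 5 + 2 + 2 + 7 = 16
The minimum is 10 ms.

10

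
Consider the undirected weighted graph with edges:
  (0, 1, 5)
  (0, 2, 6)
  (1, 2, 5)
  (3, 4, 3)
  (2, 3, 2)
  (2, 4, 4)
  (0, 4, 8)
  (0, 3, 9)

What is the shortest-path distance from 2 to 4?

A few of the 2→4 routes:
2 -> 4: 4
2 -> 3 -> 4: 2 + 3 = 5
2 -> 1 -> 0 -> 4: 5 + 5 + 8 = 18
2 -> 0 -> 4: 6 + 8 = 14
Best route has total 4.

4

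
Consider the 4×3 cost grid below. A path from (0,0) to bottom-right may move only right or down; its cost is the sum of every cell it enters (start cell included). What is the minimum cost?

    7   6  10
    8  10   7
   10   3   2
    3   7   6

34

Take r0c0 → r0c1 → r1c1 → r2c1 → r2c2 → r3c2 for a total of 7 + 6 + 10 + 3 + 2 + 6 = 34.
For comparison, the top-then-right route costs 38.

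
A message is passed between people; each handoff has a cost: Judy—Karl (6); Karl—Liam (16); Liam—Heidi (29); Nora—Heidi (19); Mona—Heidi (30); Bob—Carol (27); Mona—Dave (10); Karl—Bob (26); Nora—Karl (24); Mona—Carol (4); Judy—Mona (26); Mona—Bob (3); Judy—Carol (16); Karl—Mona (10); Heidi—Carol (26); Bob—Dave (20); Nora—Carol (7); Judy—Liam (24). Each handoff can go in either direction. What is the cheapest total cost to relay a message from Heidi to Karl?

40

Some routes from Heidi to Karl:
Heidi -> Nora -> Carol -> Mona -> Karl: 19 + 7 + 4 + 10 = 40
Heidi -> Mona -> Karl: 30 + 10 = 40
Heidi -> Nora -> Karl: 19 + 24 = 43
Heidi -> Carol -> Mona -> Karl: 26 + 4 + 10 = 40
Best route has total 40.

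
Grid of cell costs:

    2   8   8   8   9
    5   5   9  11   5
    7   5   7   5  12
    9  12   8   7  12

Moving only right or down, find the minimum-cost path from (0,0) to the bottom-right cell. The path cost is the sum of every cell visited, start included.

48

Best path: r0c0 -> r1c0 -> r1c1 -> r2c1 -> r2c2 -> r2c3 -> r3c3 -> r3c4
Cost: 2 + 5 + 5 + 5 + 7 + 5 + 7 + 12 = 48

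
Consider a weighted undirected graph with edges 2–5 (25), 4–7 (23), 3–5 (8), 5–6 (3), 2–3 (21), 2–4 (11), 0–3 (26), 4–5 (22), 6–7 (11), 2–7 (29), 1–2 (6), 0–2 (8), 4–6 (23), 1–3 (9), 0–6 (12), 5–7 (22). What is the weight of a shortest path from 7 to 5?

Comparing a few candidate routes:
7 -> 4 -> 5: 23 + 22 = 45
7 -> 6 -> 5: 11 + 3 = 14
7 -> 4 -> 6 -> 5: 23 + 23 + 3 = 49
7 -> 5: 22
7 -> 2 -> 1 -> 3 -> 5: 29 + 6 + 9 + 8 = 52
Shortest: 14.

14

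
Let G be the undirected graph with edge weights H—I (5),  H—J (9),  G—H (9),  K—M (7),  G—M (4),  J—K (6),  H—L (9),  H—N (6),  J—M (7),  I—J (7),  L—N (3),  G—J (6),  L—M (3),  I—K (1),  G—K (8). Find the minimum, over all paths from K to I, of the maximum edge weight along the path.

1

Comparing a few candidate routes:
K → J → G → M → L → N → H → I: max(6, 6, 4, 3, 3, 6, 5) = 6
K → M → G → J → I: max(7, 4, 6, 7) = 7
K → M → L → N → H → I: max(7, 3, 3, 6, 5) = 7
K → M → J → I: max(7, 7, 7) = 7
K → I: max(1) = 1
Best route has worst link 1.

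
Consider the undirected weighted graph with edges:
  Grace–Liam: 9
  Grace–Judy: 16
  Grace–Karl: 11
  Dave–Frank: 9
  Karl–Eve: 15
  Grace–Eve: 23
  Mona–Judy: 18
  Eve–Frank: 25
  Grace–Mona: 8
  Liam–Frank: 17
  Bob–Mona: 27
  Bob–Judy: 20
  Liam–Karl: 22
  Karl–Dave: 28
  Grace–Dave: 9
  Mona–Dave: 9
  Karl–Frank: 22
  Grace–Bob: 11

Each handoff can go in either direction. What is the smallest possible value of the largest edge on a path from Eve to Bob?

15

Comparing a few candidate routes:
Eve - Karl - Grace - Bob: max(15, 11, 11) = 15
Eve - Karl - Grace - Mona - Judy - Bob: max(15, 11, 8, 18, 20) = 20
Eve - Karl - Grace - Dave - Mona - Judy - Bob: max(15, 11, 9, 9, 18, 20) = 20
Eve - Karl - Grace - Judy - Bob: max(15, 11, 16, 20) = 20
The minimum achievable maximum is 15.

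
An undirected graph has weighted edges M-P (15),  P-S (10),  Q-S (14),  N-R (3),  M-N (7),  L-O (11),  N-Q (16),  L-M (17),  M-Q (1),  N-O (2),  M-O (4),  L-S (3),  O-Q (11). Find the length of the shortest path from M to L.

A few of the M→L routes:
M -> O -> L: 4 + 11 = 15
M -> Q -> O -> L: 1 + 11 + 11 = 23
M -> L: 17
M -> N -> O -> L: 7 + 2 + 11 = 20
M -> Q -> S -> L: 1 + 14 + 3 = 18
Best route has total 15.

15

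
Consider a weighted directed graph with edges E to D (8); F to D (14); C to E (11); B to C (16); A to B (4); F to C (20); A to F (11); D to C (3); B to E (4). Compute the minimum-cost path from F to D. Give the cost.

Candidate routes:
F -> C -> E -> D: 20 + 11 + 8 = 39
F -> D: 14
Best route has total 14.

14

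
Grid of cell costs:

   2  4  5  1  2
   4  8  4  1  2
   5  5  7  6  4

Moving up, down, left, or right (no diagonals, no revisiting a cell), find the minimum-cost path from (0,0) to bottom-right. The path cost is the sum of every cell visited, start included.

Path [0,0] -> [0,1] -> [0,2] -> [0,3] -> [1,3] -> [1,4] -> [2,4]: 2 + 4 + 5 + 1 + 1 + 2 + 4 = 19.

19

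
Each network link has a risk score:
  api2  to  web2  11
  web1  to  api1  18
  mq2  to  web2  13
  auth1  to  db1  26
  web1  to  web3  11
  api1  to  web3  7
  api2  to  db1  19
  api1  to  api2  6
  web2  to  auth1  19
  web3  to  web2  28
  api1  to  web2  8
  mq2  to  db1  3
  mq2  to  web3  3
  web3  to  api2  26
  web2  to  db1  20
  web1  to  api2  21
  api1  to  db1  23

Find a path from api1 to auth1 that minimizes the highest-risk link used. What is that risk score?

Comparing a few candidate routes:
api1 → web3 → mq2 → db1 → api2 → web2 → auth1: max(7, 3, 3, 19, 11, 19) = 19
api1 → web1 → web3 → mq2 → web2 → auth1: max(18, 11, 3, 13, 19) = 19
api1 → web1 → web3 → mq2 → db1 → api2 → web2 → auth1: max(18, 11, 3, 3, 19, 11, 19) = 19
api1 → api2 → db1 → mq2 → web2 → auth1: max(6, 19, 3, 13, 19) = 19
api1 → api2 → web2 → auth1: max(6, 11, 19) = 19
The minimum achievable maximum is 19.

19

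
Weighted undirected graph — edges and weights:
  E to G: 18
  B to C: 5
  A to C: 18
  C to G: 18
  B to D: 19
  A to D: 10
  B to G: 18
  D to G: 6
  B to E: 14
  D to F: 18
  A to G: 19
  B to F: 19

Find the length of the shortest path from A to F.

28

Some routes from A to F:
A -> D -> G -> B -> F: 10 + 6 + 18 + 19 = 53
A -> C -> B -> F: 18 + 5 + 19 = 42
A -> D -> B -> F: 10 + 19 + 19 = 48
A -> G -> D -> F: 19 + 6 + 18 = 43
A -> D -> F: 10 + 18 = 28
A -> G -> B -> F: 19 + 18 + 19 = 56
Shortest: 28.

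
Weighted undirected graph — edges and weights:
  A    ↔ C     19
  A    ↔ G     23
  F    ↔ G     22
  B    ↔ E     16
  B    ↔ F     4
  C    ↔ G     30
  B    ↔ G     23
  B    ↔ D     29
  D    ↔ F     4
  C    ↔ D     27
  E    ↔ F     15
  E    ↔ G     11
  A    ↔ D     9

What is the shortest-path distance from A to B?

Some routes from A to B:
A-D-F-E-B: 9 + 4 + 15 + 16 = 44
A-D-B: 9 + 29 = 38
A-G-E-B: 23 + 11 + 16 = 50
A-G-F-B: 23 + 22 + 4 = 49
A-G-B: 23 + 23 = 46
A-D-F-B: 9 + 4 + 4 = 17
Shortest: 17.

17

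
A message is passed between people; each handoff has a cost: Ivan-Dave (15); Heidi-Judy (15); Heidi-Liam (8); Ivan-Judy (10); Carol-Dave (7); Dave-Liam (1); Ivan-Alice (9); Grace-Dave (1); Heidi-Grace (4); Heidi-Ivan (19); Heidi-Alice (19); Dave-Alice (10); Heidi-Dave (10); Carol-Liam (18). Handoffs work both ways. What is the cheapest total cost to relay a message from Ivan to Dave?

15

Comparing a few candidate routes:
Ivan - Judy - Heidi - Grace - Dave: 10 + 15 + 4 + 1 = 30
Ivan - Dave: 15
Ivan - Heidi - Dave: 19 + 10 = 29
Ivan - Heidi - Liam - Dave: 19 + 8 + 1 = 28
Ivan - Heidi - Grace - Dave: 19 + 4 + 1 = 24
Ivan - Alice - Dave: 9 + 10 = 19
The minimum is 15.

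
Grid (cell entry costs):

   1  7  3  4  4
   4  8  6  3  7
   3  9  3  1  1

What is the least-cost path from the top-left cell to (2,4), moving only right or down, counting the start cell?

Cheapest: (0,0) -> (0,1) -> (0,2) -> (0,3) -> (1,3) -> (2,3) -> (2,4)
  1 + 7 + 3 + 4 + 3 + 1 + 1 = 20

20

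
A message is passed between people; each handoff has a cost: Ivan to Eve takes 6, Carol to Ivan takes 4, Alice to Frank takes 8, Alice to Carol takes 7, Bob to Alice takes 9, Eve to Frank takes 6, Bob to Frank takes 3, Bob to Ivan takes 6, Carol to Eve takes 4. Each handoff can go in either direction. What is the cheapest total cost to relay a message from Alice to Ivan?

11

Comparing a few candidate routes:
Alice → Frank → Eve → Ivan: 8 + 6 + 6 = 20
Alice → Carol → Eve → Ivan: 7 + 4 + 6 = 17
Alice → Bob → Ivan: 9 + 6 = 15
Alice → Frank → Bob → Ivan: 8 + 3 + 6 = 17
Alice → Carol → Ivan: 7 + 4 = 11
The minimum is 11.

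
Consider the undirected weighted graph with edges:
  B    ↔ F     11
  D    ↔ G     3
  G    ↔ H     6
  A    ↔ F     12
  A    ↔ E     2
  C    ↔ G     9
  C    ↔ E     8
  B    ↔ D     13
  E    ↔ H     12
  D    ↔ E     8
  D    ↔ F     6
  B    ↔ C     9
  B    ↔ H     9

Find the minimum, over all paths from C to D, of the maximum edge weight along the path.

Checking several routes:
C - G - H - E - D: max(9, 6, 12, 8) = 12
C - G - H - B - F - D: max(9, 6, 9, 11, 6) = 11
C - B - H - G - D: max(9, 9, 6, 3) = 9
C - E - D: max(8, 8) = 8
C - G - D: max(9, 3) = 9
C - B - F - D: max(9, 11, 6) = 11
The minimum achievable maximum is 8.

8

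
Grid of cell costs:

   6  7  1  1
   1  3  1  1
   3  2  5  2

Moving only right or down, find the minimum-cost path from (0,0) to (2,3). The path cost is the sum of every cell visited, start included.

14

Cheapest: r0c0 r1c0 r1c1 r1c2 r1c3 r2c3
  6 + 1 + 3 + 1 + 1 + 2 = 14
(Top row then right column would cost 18.)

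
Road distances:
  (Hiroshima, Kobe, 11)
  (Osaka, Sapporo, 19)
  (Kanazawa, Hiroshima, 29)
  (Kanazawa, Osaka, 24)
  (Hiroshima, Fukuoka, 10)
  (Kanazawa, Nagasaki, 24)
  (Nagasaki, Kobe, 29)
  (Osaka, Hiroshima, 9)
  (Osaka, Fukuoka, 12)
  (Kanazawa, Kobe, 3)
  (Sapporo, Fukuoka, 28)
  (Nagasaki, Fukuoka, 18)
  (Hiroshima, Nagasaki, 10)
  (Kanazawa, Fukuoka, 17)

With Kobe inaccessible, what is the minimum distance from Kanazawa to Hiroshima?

27

Some routes from Kanazawa to Hiroshima avoiding Kobe:
Kanazawa→Fukuoka→Hiroshima: 17 + 10 = 27
Kanazawa→Hiroshima: 29
Kanazawa→Nagasaki→Hiroshima: 24 + 10 = 34
Kanazawa→Osaka→Hiroshima: 24 + 9 = 33
Shortest: 27.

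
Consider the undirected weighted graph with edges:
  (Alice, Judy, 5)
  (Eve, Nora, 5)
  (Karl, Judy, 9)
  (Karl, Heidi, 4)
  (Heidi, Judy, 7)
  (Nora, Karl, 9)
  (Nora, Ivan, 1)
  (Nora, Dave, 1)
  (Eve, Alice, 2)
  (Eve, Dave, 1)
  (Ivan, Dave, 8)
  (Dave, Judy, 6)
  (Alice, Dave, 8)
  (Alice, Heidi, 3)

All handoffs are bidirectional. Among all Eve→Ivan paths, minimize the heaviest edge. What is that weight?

Checking several routes:
Eve - Nora - Ivan: max(5, 1) = 5
Eve - Dave - Nora - Ivan: max(1, 1, 1) = 1
Eve - Alice - Heidi - Judy - Dave - Nora - Ivan: max(2, 3, 7, 6, 1, 1) = 7
Eve - Alice - Judy - Dave - Nora - Ivan: max(2, 5, 6, 1, 1) = 6
The minimum achievable maximum is 1.

1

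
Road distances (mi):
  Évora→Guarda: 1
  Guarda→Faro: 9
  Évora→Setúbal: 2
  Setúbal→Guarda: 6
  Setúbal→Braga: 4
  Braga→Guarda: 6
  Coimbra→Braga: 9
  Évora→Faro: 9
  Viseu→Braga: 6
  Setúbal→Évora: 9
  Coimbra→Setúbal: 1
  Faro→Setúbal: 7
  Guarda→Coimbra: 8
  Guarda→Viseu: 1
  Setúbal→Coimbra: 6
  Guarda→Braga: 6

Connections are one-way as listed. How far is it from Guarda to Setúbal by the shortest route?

Paths from Guarda to Setúbal:
Guarda -> Faro -> Setúbal: 9 + 7 = 16
Guarda -> Coimbra -> Setúbal: 8 + 1 = 9
The minimum is 9 mi.

9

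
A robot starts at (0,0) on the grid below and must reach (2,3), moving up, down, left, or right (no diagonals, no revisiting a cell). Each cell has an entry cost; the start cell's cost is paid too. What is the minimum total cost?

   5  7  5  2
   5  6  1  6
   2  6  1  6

Best path: r0c0 r1c0 r1c1 r1c2 r2c2 r2c3
Cost: 5 + 5 + 6 + 1 + 1 + 6 = 24

24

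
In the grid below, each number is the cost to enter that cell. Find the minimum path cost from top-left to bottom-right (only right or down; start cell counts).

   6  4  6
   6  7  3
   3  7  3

Path (0,0) (0,1) (0,2) (1,2) (2,2): 6 + 4 + 6 + 3 + 3 = 22.

22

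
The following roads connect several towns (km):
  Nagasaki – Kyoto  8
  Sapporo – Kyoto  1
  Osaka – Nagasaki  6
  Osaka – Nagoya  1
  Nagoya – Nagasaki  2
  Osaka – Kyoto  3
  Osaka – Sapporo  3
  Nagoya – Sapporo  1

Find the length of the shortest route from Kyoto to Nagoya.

2

Some routes from Kyoto to Nagoya:
Kyoto→Sapporo→Osaka→Nagoya: 1 + 3 + 1 = 5
Kyoto→Osaka→Nagoya: 3 + 1 = 4
Kyoto→Sapporo→Nagoya: 1 + 1 = 2
Kyoto→Nagasaki→Nagoya: 8 + 2 = 10
Kyoto→Osaka→Sapporo→Nagoya: 3 + 3 + 1 = 7
Best route has total 2 km.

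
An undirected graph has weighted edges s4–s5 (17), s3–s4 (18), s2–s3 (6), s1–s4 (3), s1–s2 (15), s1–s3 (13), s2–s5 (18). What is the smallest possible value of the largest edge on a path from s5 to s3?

17

Comparing a few candidate routes:
s5 → s4 → s1 → s3: max(17, 3, 13) = 17
s5 → s4 → s1 → s2 → s3: max(17, 3, 15, 6) = 17
s5 → s4 → s3: max(17, 18) = 18
Best route has worst link 17.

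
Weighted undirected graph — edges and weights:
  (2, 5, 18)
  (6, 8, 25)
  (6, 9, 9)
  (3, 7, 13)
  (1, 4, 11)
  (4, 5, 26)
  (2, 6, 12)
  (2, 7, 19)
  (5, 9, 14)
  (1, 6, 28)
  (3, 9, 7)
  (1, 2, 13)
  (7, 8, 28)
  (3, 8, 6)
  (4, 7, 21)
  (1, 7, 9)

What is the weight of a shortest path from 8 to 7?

Checking several routes:
8 -> 6 -> 9 -> 3 -> 7: 25 + 9 + 7 + 13 = 54
8 -> 3 -> 9 -> 6 -> 2 -> 7: 6 + 7 + 9 + 12 + 19 = 53
8 -> 7: 28
8 -> 6 -> 2 -> 7: 25 + 12 + 19 = 56
8 -> 3 -> 7: 6 + 13 = 19
8 -> 3 -> 9 -> 6 -> 2 -> 1 -> 7: 6 + 7 + 9 + 12 + 13 + 9 = 56
Shortest: 19.

19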